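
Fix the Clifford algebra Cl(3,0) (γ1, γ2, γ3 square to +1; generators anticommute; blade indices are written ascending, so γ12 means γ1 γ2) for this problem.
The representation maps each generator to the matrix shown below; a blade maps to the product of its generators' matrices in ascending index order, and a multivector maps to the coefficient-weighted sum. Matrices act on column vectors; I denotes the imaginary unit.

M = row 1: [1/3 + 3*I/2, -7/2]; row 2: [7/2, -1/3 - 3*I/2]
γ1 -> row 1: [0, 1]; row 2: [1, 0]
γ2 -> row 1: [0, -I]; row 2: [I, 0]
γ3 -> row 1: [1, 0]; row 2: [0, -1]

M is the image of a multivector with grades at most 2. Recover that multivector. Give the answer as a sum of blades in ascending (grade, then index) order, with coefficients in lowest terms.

Method: 1, rho(γ1), rho(γ2), rho(γ3) form a trace-orthogonal basis of the 2x2 complex matrices (tr(X Y) = 2 if X = Y, else 0), so M = m0*1 + m1*rho(γ1) + m2*rho(γ2) + m3*rho(γ3) with m0 = tr(M)/2 = 0, m1 = tr(M rho(γ1))/2 = 0, m2 = tr(M rho(γ2))/2 = -7*I/2, m3 = tr(M rho(γ3))/2 = 1/3 + 3*I/2.
Multiplying table entries, the bivector images are rho(γ12) = I*rho(γ3), rho(γ13) = -I*rho(γ2), rho(γ23) = I*rho(γ1); with real blade coefficients the real parts of m0..m3 are the coefficients of 1, γ1, γ2, γ3 and the imaginary parts give the bivectors (γ23: Im m1, γ13: -Im m2, γ12: Im m3).
Answer: 1/3*γ3 + 3/2*γ12 + 7/2*γ13


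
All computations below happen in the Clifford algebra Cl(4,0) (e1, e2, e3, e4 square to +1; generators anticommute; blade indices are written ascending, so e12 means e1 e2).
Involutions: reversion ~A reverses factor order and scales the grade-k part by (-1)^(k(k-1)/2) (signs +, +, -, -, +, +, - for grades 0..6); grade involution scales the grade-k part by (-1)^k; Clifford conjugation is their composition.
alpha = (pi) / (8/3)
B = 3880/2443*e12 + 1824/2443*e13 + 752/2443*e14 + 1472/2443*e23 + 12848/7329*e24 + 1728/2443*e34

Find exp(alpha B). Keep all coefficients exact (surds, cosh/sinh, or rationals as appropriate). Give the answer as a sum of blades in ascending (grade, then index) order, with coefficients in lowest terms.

B^2 term by term: the squares give (3880/2443)^2*(e12)^2 + (1824/2443)^2*(e13)^2 + (752/2443)^2*(e14)^2 + (1472/2443)^2*(e23)^2 + (12848/7329)^2*(e24)^2 + (1728/2443)^2*(e34)^2 = 15054400/5968249*(-1) + 3326976/5968249*(-1) + 565504/5968249*(-1) + 2166784/5968249*(-1) + 165071104/53714241*(-1) + 2985984/5968249*(-1) = -64/9 (each basis 2-blade squares to minus the product of its generators' squares); cross terms between blades sharing an index anticommute and cancel; the commuting (index-disjoint) pairs give grade-4 terms 2*c*c'*(blade product), which cancel blade by blade — e1234: 13409280/5968249 - 15623168/5968249 + 2213888/5968249 = 0 — confirming B is simple. So B^2 = -64/9.
B^2 = -64/9 — circular case — the even/odd split gives cos and sin: l = 8/3, alpha*l = pi, so exp(alpha B) = cos(pi) + (sin(pi)/(8/3))*B = -1 + (0)*B.
Answer: -1


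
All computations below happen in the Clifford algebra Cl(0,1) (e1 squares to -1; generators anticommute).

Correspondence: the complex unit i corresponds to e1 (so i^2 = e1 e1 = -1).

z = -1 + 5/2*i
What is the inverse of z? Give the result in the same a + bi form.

In blades: z = -1 + 5/2*e1.
With qbar = -1 - 5/2*e1 (scalar fixed, mapped units negated), z qbar = 29/4 (the sum of squared coefficients), so z^-1 = qbar / (29/4) = -4/29 - 10/29*e1; translating back:
Answer: -4/29 - 10/29*i


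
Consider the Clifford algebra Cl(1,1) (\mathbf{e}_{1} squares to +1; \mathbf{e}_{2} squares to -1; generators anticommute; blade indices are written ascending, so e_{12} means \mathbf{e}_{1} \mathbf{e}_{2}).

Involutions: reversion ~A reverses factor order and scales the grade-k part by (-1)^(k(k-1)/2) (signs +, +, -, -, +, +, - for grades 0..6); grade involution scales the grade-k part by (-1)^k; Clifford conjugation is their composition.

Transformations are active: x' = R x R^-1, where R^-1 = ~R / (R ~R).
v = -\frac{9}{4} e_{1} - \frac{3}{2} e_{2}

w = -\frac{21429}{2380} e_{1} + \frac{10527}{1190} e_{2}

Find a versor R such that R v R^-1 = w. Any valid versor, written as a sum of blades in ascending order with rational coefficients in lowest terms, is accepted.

Key observation: q(v) = q(w) = \frac{45}{16} (sandwiches preserve the norm), so R = v + w = -\frac{6696}{595} e_{1} + \frac{4371}{595} e_{2} works whenever it is invertible — the component of v along it is kept and (v - w)/2 reverses, sending v to w.
Answer: -\frac{6696}{595} e_{1} + \frac{4371}{595} e_{2}


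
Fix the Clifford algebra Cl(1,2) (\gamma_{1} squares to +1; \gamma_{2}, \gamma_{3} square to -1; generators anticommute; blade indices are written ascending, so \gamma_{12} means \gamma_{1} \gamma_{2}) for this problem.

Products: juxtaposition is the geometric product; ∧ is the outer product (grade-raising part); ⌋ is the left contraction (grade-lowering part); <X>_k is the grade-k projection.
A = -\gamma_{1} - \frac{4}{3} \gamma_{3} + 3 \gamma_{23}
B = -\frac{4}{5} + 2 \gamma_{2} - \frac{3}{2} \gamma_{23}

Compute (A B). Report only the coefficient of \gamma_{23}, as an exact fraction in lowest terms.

step 1: \frac{9}{2} + \frac{4}{5} \gamma_{1} + 2 \gamma_{2} + \frac{106}{15} \gamma_{3} - 2 \gamma_{12} + \frac{4}{15} \gamma_{23} + \frac{3}{2} \gamma_{123}
Answer: \frac{4}{15}


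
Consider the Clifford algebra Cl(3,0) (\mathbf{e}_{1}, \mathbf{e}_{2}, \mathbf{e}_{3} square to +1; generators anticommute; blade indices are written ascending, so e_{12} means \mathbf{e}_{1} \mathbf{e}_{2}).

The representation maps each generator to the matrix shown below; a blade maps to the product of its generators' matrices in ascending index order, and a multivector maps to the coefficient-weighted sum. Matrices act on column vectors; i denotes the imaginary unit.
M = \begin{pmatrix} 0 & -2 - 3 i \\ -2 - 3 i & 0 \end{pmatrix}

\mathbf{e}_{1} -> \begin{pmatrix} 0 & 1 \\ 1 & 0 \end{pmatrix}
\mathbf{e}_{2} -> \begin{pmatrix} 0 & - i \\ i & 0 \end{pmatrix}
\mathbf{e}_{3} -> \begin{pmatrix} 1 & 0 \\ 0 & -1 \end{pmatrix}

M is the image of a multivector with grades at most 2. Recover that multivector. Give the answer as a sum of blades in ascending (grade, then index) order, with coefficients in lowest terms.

Method: 1, rho(e_{1}), rho(e_{2}), rho(e_{3}) form a trace-orthogonal basis of the 2x2 complex matrices (tr(X Y) = 2 if X = Y, else 0), so M = m0*1 + m1*rho(e_{1}) + m2*rho(e_{2}) + m3*rho(e_{3}) with m0 = tr(M)/2 = 0, m1 = tr(M rho(e_{1}))/2 = -2 - 3 i, m2 = tr(M rho(e_{2}))/2 = 0, m3 = tr(M rho(e_{3}))/2 = 0.
Multiplying table entries, the bivector images are rho(e_{12}) = i*rho(e_{3}), rho(e_{13}) = -i*rho(e_{2}), rho(e_{23}) = i*rho(e_{1}); with real blade coefficients the real parts of m0..m3 are the coefficients of 1, e_{1}, e_{2}, e_{3} and the imaginary parts give the bivectors (e_{23}: Im m1, e_{13}: -Im m2, e_{12}: Im m3).
Answer: -2 e_{1} - 3 e_{23}


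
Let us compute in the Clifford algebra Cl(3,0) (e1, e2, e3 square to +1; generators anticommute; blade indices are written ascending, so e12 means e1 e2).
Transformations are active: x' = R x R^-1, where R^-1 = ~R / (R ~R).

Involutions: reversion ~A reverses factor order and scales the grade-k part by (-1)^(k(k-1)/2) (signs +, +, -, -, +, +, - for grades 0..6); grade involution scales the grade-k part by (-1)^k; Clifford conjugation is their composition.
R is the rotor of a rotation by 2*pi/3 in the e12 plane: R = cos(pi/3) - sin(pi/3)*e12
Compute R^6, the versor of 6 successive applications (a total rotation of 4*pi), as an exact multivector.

Rotor phase runs at HALF the rotation angle; powers of one rotor simply add phase, so after 6 steps in e12 the phase is 6*pi/3 = 2*pi and R^6 = cos(2*pi) - sin(2*pi)*e12.
cos(2*pi) = 1 and sin(2*pi) = 0, so R^6 = 1. The total rotation 4*pi is 2 full turns, so every vector returns to itself, yet the rotor is +1, back on the identity sheet (an even number of 2*pi turns).
Answer: 1


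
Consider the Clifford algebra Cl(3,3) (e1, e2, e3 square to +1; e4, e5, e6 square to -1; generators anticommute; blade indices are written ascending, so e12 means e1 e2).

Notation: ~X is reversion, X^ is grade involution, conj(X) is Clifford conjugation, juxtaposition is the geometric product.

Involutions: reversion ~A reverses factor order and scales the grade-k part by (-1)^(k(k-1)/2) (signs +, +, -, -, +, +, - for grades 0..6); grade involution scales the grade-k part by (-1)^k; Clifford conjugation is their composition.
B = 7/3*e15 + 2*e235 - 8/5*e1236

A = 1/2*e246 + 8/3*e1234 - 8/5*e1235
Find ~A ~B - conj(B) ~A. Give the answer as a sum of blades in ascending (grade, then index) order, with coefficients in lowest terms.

first term: 16/5*e1 + 56/15*e23 - 64/15*e46 + 64/25*e56 + 4/5*e134 + 16/3*e145 + 56/9*e2345 - e3456 + 7/6*e12456
second term: 16/5*e1 + 56/15*e23 + 64/15*e46 - 64/25*e56 + 4/5*e134 - 16/3*e145 - 56/9*e2345 + e3456 + 7/6*e12456
Answer: -128/15*e46 + 128/25*e56 + 32/3*e145 + 112/9*e2345 - 2*e3456


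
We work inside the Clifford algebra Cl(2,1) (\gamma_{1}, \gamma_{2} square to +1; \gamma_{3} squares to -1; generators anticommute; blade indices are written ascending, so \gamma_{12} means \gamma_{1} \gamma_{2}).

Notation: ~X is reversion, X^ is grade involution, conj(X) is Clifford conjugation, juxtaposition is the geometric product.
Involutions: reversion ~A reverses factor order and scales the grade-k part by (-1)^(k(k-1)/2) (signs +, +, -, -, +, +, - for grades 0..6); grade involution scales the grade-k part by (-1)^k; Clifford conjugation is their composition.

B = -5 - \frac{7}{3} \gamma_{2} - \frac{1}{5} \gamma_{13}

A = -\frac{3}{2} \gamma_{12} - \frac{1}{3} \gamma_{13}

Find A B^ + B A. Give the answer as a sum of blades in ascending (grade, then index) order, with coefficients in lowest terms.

first term: \frac{1}{15} - \frac{7}{2} \gamma_{1} + \frac{15}{2} \gamma_{12} + \frac{5}{3} \gamma_{13} - \frac{3}{10} \gamma_{23} + \frac{7}{9} \gamma_{123}
second term: \frac{1}{15} - \frac{7}{2} \gamma_{1} + \frac{15}{2} \gamma_{12} + \frac{5}{3} \gamma_{13} + \frac{3}{10} \gamma_{23} - \frac{7}{9} \gamma_{123}
Answer: \frac{2}{15} - 7 \gamma_{1} + 15 \gamma_{12} + \frac{10}{3} \gamma_{13}


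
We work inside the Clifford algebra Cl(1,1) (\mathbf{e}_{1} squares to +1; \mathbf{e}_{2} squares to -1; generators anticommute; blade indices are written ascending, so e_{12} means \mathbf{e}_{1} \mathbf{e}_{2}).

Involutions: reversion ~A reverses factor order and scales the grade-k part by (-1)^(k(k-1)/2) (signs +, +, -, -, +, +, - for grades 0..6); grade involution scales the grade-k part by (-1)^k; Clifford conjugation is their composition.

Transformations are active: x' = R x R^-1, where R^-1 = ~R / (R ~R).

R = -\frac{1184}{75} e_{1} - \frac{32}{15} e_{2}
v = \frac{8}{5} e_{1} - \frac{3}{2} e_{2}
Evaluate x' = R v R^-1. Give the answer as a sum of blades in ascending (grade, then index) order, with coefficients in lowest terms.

~R = -\frac{1184}{75} e_{1} - \frac{32}{15} e_{2}, and R ~R = \frac{458752}{1875}, so R^-1 = ~R / (\frac{458752}{1875}).
R v = -\frac{10672}{375} + \frac{2032}{75} e_{12}
Answer: \frac{13927}{6720} e_{1} + \frac{2683}{1344} e_{2}


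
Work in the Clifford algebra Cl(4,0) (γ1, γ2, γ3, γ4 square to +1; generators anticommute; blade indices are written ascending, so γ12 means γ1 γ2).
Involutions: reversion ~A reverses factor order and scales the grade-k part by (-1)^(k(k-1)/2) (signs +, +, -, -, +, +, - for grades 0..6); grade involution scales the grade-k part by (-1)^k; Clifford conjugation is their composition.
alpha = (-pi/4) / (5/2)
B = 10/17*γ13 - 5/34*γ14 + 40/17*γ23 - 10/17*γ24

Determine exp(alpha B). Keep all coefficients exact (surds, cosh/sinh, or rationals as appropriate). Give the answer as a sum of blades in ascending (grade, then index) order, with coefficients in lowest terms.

B^2 term by term: the squares give (10/17)^2*(γ13)^2 + (-5/34)^2*(γ14)^2 + (40/17)^2*(γ23)^2 + (-10/17)^2*(γ24)^2 = 100/289*(-1) + 25/1156*(-1) + 1600/289*(-1) + 100/289*(-1) = -25/4 (each basis 2-blade squares to minus the product of its generators' squares); cross terms between blades sharing an index anticommute and cancel; the commuting (index-disjoint) pairs give grade-4 terms 2*c*c'*(blade product), which cancel blade by blade — γ1234: 200/289 - 200/289 = 0 — confirming B is simple. So B^2 = -25/4.
B^2 = -25/4 — the series telescopes trigonometrically here: l = 5/2, alpha*l = -pi/4, so exp(alpha B) = cos(-pi/4) + (sin(-pi/4)/(5/2))*B = sqrt(2)/2 + (-sqrt(2)/5)*B.
Answer: sqrt(2)/2 - 2*sqrt(2)/17*γ13 + sqrt(2)/34*γ14 - 8*sqrt(2)/17*γ23 + 2*sqrt(2)/17*γ24


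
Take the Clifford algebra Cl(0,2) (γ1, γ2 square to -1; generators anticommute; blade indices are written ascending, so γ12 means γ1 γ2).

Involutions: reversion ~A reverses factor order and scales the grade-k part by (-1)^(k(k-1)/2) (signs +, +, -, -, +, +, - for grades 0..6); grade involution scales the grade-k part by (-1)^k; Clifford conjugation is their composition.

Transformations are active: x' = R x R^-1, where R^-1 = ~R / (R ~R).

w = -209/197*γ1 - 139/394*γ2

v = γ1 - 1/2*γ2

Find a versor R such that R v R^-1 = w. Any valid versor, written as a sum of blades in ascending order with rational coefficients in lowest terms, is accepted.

Reasoning: v^2 = w^2 = -5/4 since conjugation preserves the quadratic form; R = v + w = -12/197*γ1 - 168/197*γ2 is then valid when invertible, keeping its own part and reversing (v - w)/2.
Answer: -12/197*γ1 - 168/197*γ2


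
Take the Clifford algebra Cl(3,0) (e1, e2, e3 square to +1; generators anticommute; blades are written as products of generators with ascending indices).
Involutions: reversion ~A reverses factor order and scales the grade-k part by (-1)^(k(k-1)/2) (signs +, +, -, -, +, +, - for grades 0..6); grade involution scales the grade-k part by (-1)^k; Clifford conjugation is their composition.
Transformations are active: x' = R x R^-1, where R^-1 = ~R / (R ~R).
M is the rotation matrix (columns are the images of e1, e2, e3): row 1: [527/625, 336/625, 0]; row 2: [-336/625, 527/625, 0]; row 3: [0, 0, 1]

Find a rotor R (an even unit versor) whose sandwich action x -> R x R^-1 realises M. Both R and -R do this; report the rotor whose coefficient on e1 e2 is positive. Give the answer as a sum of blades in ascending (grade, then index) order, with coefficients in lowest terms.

Method: write R = a + b12*e1 e2 + b13*e1 e3 + b23*e2 e3 with a^2 + b12^2 + b13^2 + b23^2 = 1 (so R^-1 = ~R). Expanding the columns R e_j ~R gives tr M = 4a^2 - 1 and, from the antisymmetric part, M21 - M12 = -4a*b12, M13 - M31 = 4a*b13, M32 - M23 = -4a*b23.
Here tr M = 1679/625, so a^2 = (1 + tr M)/4 = 576/625 and a = ±24/25. Taking a = 24/25: M21 - M12 = -672/625, M13 - M31 = 0, M32 - M23 = 0, giving b12 = 7/25, b13 = 0, b23 = 0, i.e. R = 24/25 + 7/25*e1 e2.
Its e1 e2 coefficient is already positive.
Answer: 24/25 + 7/25*e1 e2. Key observation: the double cover Spin(3) -> SO(3) sends R and -R to the same matrix (trace 1679/625 here), so the stated sign of the e1 e2 coefficient is what selects one sheet.


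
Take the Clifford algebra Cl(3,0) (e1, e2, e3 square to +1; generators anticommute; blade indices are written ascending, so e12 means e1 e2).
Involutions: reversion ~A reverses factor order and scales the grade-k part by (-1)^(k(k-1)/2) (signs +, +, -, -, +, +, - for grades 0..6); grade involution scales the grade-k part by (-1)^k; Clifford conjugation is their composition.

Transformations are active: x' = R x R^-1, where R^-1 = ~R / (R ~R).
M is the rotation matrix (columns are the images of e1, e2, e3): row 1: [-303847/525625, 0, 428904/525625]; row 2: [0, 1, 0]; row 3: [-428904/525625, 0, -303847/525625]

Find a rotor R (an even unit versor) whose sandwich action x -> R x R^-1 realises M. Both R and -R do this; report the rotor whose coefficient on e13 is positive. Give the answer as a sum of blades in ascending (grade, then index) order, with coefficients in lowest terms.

Method: write R = a + b12*e12 + b13*e13 + b23*e23 with a^2 + b12^2 + b13^2 + b23^2 = 1 (so R^-1 = ~R). Expanding the columns R e_j ~R gives tr M = 4a^2 - 1 and, from the antisymmetric part, M21 - M12 = -4a*b12, M13 - M31 = 4a*b13, M32 - M23 = -4a*b23.
Here tr M = -82069/525625, so a^2 = (1 + tr M)/4 = 110889/525625 and a = ±333/725. Taking a = 333/725: M21 - M12 = 0, M13 - M31 = 857808/525625, M32 - M23 = 0, giving b12 = 0, b13 = 644/725, b23 = 0, i.e. R = 333/725 + 644/725*e13.
Its e13 coefficient is already positive.
Answer: 333/725 + 644/725*e13. Why the constraint matters: R and -R act identically through the sandwich — M has trace -82069/525625 either way — so only the sign condition on e13 picks one of the two preimages.


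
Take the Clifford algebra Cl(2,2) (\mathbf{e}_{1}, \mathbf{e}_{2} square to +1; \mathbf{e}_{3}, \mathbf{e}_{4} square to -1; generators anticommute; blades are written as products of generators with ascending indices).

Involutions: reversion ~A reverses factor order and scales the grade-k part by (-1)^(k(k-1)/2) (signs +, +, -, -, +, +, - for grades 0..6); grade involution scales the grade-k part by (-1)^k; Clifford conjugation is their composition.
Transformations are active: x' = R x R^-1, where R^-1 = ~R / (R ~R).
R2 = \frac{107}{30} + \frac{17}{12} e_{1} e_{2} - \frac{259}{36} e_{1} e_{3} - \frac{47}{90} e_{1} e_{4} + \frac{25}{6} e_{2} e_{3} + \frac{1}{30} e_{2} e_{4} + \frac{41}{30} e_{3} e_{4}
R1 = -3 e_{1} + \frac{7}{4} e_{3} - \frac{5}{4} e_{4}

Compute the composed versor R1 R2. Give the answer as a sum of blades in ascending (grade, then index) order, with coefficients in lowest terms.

Distribute over the terms of R1 (each basis-blade product reordered to ascending indices, repeated generators contracted through their squares):
(-3 e_{1}) R2 = -\frac{107}{10} e_{1} - \frac{17}{4} e_{2} + \frac{259}{12} e_{3} + \frac{47}{30} e_{4} - \frac{25}{2} e_{1} e_{2} e_{3} - \frac{1}{10} e_{1} e_{2} e_{4} - \frac{41}{10} e_{1} e_{3} e_{4}
(\frac{7}{4} e_{3}) R2 = -\frac{1813}{144} e_{1} + \frac{175}{24} e_{2} + \frac{749}{120} e_{3} - \frac{287}{120} e_{4} + \frac{119}{48} e_{1} e_{2} e_{3} + \frac{329}{360} e_{1} e_{3} e_{4} - \frac{7}{120} e_{2} e_{3} e_{4}
(-\frac{5}{4} e_{4}) R2 = \frac{47}{72} e_{1} - \frac{1}{24} e_{2} - \frac{41}{24} e_{3} - \frac{107}{24} e_{4} - \frac{85}{48} e_{1} e_{2} e_{4} + \frac{1295}{144} e_{1} e_{3} e_{4} - \frac{125}{24} e_{2} e_{3} e_{4}
Summing the partial products and collecting blades:
Answer: -\frac{1811}{80} e_{1} + 3 e_{2} + \frac{1567}{60} e_{3} - \frac{317}{60} e_{4} - \frac{481}{48} e_{1} e_{2} e_{3} - \frac{449}{240} e_{1} e_{2} e_{4} + \frac{4181}{720} e_{1} e_{3} e_{4} - \frac{79}{15} e_{2} e_{3} e_{4}


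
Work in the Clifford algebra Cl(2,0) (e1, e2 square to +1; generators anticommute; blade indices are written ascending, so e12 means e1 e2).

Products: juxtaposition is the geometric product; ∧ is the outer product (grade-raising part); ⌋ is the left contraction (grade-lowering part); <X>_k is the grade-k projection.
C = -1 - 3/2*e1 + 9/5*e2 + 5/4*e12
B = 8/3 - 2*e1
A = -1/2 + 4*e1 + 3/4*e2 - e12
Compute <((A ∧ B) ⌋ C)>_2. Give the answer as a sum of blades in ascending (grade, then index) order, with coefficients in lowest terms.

step 1: -4/3 + 35/3*e1 + 2*e2 - 7/6*e12
step 2: -1333/120 - 1/2*e1 + 731/60*e2 - 5/3*e12
step 3: -5/3*e12
Answer: -5/3*e12


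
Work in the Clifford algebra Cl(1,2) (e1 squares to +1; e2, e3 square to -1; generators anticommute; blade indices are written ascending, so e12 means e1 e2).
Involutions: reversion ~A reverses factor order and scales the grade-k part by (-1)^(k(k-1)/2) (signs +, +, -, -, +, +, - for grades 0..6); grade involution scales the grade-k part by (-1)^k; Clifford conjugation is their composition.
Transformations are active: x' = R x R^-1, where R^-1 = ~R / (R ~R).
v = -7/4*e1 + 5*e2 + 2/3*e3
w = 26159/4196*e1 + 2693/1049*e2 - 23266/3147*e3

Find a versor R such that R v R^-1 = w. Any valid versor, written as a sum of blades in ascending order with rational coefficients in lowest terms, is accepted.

Key observation: q(v) = q(w) = -3223/144 (sandwiches preserve the norm), so R = v + w = 4704/1049*e1 + 7938/1049*e2 - 7056/1049*e3 works whenever it is invertible — the component of v along it is kept and (v - w)/2 reverses, sending v to w.
Answer: 4704/1049*e1 + 7938/1049*e2 - 7056/1049*e3


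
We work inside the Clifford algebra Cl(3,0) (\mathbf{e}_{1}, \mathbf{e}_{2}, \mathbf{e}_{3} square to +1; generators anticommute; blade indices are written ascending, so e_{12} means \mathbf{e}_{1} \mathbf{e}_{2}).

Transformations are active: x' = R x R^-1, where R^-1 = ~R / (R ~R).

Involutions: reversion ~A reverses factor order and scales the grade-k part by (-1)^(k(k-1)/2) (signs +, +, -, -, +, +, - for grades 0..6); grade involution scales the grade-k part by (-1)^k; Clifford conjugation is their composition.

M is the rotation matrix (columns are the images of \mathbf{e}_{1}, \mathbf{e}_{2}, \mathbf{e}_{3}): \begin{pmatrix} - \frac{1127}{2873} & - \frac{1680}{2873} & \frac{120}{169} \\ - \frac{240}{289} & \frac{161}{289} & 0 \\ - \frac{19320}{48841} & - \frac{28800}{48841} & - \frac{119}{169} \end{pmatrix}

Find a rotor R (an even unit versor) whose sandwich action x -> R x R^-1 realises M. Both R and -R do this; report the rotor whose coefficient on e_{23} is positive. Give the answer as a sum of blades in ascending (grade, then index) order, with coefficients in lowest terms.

Method: write R = a + b12*e_{12} + b13*e_{13} + b23*e_{23} with a^2 + b12^2 + b13^2 + b23^2 = 1 (so R^-1 = ~R). Expanding the columns R e_j ~R gives tr M = 4a^2 - 1 and, from the antisymmetric part, M21 - M12 = -4a*b12, M13 - M31 = 4a*b13, M32 - M23 = -4a*b23.
Here tr M = -\frac{26341}{48841}, so a^2 = (1 + tr M)/4 = \frac{5625}{48841} and a = ±\frac{75}{221}. Taking a = \frac{75}{221}: M21 - M12 = -\frac{12000}{48841}, M13 - M31 = \frac{54000}{48841}, M32 - M23 = -\frac{28800}{48841}, giving b12 = \frac{40}{221}, b13 = \frac{180}{221}, b23 = \frac{96}{221}, i.e. R = \frac{75}{221} + \frac{40}{221} e_{12} + \frac{180}{221} e_{13} + \frac{96}{221} e_{23}.
Its e_{23} coefficient is already positive.
Answer: \frac{75}{221} + \frac{40}{221} e_{12} + \frac{180}{221} e_{13} + \frac{96}{221} e_{23}. Recall the cover is two-to-one: with M of trace -\frac{26341}{48841}, both preimages act alike, and the stated e_{23} sign chooses the sheet.


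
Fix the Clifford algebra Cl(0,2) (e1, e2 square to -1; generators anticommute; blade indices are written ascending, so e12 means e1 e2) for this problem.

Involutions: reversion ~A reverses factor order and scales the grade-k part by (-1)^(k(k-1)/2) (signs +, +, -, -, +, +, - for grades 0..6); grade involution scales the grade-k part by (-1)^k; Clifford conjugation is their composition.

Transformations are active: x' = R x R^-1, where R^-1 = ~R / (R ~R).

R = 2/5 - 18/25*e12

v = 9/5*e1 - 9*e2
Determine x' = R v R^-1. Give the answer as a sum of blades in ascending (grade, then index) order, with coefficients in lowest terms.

~R = 2/5 + 18/25*e12, and R ~R = 424/625, so R^-1 = ~R / (424/625).
R v = -144/25*e1 - 612/125*e2
Answer: -2277/265*e1 + 171/53*e2


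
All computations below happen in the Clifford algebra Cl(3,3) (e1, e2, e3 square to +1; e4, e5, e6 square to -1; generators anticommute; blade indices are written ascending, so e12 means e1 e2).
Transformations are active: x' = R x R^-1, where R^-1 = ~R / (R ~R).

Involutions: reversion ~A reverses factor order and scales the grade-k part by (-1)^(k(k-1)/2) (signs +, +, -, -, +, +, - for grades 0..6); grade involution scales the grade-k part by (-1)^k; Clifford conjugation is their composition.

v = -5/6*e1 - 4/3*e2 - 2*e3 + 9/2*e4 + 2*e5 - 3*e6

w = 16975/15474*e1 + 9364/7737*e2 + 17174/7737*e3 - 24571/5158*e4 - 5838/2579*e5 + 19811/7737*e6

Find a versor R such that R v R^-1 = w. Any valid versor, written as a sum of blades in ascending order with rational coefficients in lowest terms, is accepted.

R = v + w = 680/2579*e1 - 952/7737*e2 + 1700/7737*e3 - 680/2579*e4 - 680/2579*e5 - 3400/7737*e6 works: the equal norms (-241/9) guarantee its sandwich swaps v into w.
Answer: 680/2579*e1 - 952/7737*e2 + 1700/7737*e3 - 680/2579*e4 - 680/2579*e5 - 3400/7737*e6


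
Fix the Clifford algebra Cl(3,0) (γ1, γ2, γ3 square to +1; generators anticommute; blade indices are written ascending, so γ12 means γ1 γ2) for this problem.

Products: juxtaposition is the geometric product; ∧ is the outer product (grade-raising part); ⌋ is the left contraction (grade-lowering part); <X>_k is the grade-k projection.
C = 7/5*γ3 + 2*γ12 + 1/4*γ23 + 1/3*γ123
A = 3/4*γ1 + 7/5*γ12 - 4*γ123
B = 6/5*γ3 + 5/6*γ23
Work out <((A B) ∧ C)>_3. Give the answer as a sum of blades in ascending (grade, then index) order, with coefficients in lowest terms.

step 1: 10/3*γ1 - 24/5*γ12 + 31/15*γ13 + 461/200*γ123
step 2: 14/3*γ13 - 883/150*γ123
step 3: -883/150*γ123
Answer: -883/150*γ123


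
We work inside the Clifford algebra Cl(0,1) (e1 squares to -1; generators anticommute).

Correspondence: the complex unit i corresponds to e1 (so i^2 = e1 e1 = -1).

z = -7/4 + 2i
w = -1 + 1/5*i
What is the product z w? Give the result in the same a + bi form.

In blades: z = -7/4 + 2*e1, w = -1 + 1/5*e1.
Distribute z over w term by term (generator squares from the signature, products reordered to ascending indices): (-7/4)*w = 7/4 - 7/20*e1; (2*e1)*w = -2/5 - 2*e1.
Sum: 27/20 - 47/20*e1; translating back through the correspondence:
Answer: 27/20 - 47/20*i


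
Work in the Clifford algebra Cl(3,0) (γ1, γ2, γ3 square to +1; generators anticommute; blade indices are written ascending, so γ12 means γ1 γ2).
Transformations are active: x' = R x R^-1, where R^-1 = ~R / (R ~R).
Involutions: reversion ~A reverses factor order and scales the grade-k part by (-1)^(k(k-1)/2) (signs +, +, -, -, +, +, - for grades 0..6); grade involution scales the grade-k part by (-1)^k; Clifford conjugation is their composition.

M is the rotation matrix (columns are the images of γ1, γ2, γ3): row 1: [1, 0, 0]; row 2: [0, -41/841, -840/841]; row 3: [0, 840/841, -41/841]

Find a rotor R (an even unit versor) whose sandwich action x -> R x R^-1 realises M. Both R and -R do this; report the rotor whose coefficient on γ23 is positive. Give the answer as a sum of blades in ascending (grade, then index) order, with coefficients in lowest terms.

Method: write R = a + b12*γ12 + b13*γ13 + b23*γ23 with a^2 + b12^2 + b13^2 + b23^2 = 1 (so R^-1 = ~R). Expanding the columns R e_j ~R gives tr M = 4a^2 - 1 and, from the antisymmetric part, M21 - M12 = -4a*b12, M13 - M31 = 4a*b13, M32 - M23 = -4a*b23.
Here tr M = 759/841, so a^2 = (1 + tr M)/4 = 400/841 and a = ±20/29. Taking a = 20/29: M21 - M12 = 0, M13 - M31 = 0, M32 - M23 = 1680/841, giving b12 = 0, b13 = 0, b23 = -21/29, i.e. R = 20/29 - 21/29*γ23.
Its γ23 coefficient is negative, so report the other preimage -R.
Answer: -20/29 + 21/29*γ23. Key observation: the double cover Spin(3) -> SO(3) sends R and -R to the same matrix (trace 759/841 here), so the stated sign of the γ23 coefficient is what selects one sheet.


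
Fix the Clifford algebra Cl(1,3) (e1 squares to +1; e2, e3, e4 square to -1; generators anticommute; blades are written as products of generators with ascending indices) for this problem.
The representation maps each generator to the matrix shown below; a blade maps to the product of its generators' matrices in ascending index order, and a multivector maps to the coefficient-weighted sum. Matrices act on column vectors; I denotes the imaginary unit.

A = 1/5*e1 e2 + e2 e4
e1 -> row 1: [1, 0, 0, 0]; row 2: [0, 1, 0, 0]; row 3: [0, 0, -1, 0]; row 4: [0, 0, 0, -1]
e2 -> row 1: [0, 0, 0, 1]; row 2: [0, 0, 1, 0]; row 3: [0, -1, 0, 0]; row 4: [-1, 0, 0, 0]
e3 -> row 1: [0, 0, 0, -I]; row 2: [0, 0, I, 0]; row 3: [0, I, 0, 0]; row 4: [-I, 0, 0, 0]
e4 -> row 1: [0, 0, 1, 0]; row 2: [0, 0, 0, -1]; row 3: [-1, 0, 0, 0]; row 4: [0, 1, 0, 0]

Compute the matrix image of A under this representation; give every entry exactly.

Bivector images (products of the table entries): rho(e1 e2) = rho(e1)rho(e2) = row 1: [0, 0, 0, 1]; row 2: [0, 0, 1, 0]; row 3: [0, 1, 0, 0]; row 4: [1, 0, 0, 0]; rho(e2 e4) = rho(e2)rho(e4) = row 1: [0, 1, 0, 0]; row 2: [-1, 0, 0, 0]; row 3: [0, 0, 0, 1]; row 4: [0, 0, -1, 0].
M = (1/5)*rho(e1 e2) + (1)*rho(e2 e4), summed entrywise:
Answer: row 1: [0, 1, 0, 1/5]; row 2: [-1, 0, 1/5, 0]; row 3: [0, 1/5, 0, 1]; row 4: [1/5, 0, -1, 0]


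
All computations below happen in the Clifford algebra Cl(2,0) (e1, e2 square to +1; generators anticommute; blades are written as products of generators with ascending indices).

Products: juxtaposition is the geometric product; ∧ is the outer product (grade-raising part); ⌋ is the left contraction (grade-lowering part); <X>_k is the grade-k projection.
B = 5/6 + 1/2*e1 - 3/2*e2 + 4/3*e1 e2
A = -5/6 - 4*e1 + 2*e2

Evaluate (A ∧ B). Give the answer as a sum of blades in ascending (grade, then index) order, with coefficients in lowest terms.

step 1: -25/36 - 15/4*e1 + 35/12*e2 + 35/9*e1 e2
Answer: -25/36 - 15/4*e1 + 35/12*e2 + 35/9*e1 e2


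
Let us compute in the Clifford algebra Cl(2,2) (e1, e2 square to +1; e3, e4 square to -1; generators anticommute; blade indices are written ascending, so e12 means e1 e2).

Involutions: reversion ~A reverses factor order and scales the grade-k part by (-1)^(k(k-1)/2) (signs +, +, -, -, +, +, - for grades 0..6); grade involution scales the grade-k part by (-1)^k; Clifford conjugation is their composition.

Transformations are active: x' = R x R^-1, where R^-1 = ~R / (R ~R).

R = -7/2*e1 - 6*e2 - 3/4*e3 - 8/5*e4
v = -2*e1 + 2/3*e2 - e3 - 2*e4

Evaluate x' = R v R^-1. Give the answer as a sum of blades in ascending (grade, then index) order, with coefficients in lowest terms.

~R = -7/2*e1 - 6*e2 - 3/4*e3 - 8/5*e4, and R ~R = 18051/400, so R^-1 = ~R / (18051/400).
R v = -19/20 - 43/3*e12 + 2*e13 + 19/5*e14 + 13/2*e23 + 196/15*e24 - 1/10*e34
Answer: 38762/18051*e1 - 7474/18051*e2 + 6207/6017*e3 + 37318/18051*e4


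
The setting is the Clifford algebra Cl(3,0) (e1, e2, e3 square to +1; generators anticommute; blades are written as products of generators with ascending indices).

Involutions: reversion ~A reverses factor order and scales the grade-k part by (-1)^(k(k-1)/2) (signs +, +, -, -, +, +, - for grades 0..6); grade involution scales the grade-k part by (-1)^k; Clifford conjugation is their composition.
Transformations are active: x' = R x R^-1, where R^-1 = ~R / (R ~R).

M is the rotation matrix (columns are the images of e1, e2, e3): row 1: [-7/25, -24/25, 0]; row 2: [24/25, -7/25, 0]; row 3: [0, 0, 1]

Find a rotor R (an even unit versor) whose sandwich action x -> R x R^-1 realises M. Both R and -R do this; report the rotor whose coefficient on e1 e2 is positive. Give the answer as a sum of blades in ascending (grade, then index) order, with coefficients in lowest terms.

Method: write R = a + b12*e1 e2 + b13*e1 e3 + b23*e2 e3 with a^2 + b12^2 + b13^2 + b23^2 = 1 (so R^-1 = ~R). Expanding the columns R e_j ~R gives tr M = 4a^2 - 1 and, from the antisymmetric part, M21 - M12 = -4a*b12, M13 - M31 = 4a*b13, M32 - M23 = -4a*b23.
Here tr M = 11/25, so a^2 = (1 + tr M)/4 = 9/25 and a = ±3/5. Taking a = 3/5: M21 - M12 = 48/25, M13 - M31 = 0, M32 - M23 = 0, giving b12 = -4/5, b13 = 0, b23 = 0, i.e. R = 3/5 - 4/5*e1 e2.
Its e1 e2 coefficient is negative, so report the other preimage -R.
Answer: -3/5 + 4/5*e1 e2. Key observation: the double cover Spin(3) -> SO(3) sends R and -R to the same matrix (trace 11/25 here), so the stated sign of the e1 e2 coefficient is what selects one sheet.


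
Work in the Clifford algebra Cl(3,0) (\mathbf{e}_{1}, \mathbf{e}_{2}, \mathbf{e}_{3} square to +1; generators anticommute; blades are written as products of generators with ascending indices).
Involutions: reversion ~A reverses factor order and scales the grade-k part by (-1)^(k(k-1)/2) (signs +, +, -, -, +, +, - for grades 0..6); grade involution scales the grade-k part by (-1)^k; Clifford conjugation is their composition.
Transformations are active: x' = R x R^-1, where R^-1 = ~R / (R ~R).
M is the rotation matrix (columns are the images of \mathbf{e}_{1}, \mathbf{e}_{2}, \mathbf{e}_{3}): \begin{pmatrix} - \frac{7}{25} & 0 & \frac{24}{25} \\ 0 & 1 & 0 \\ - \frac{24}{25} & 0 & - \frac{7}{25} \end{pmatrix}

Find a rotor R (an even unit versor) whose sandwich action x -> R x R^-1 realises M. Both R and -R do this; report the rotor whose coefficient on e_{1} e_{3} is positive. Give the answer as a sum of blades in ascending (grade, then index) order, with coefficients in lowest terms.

Method: write R = a + b12*e_{1} e_{2} + b13*e_{1} e_{3} + b23*e_{2} e_{3} with a^2 + b12^2 + b13^2 + b23^2 = 1 (so R^-1 = ~R). Expanding the columns R e_j ~R gives tr M = 4a^2 - 1 and, from the antisymmetric part, M21 - M12 = -4a*b12, M13 - M31 = 4a*b13, M32 - M23 = -4a*b23.
Here tr M = \frac{11}{25}, so a^2 = (1 + tr M)/4 = \frac{9}{25} and a = ±\frac{3}{5}. Taking a = \frac{3}{5}: M21 - M12 = 0, M13 - M31 = \frac{48}{25}, M32 - M23 = 0, giving b12 = 0, b13 = \frac{4}{5}, b23 = 0, i.e. R = \frac{3}{5} + \frac{4}{5} e_{1} e_{3}.
Its e_{1} e_{3} coefficient is already positive.
Answer: \frac{3}{5} + \frac{4}{5} e_{1} e_{3}. Uniqueness: Spin(3) -> SO(3) maps R and -R to the same rotation of trace \frac{11}{25}; fixing the sign of the e_{1} e_{3} coefficient removes the ambiguity.


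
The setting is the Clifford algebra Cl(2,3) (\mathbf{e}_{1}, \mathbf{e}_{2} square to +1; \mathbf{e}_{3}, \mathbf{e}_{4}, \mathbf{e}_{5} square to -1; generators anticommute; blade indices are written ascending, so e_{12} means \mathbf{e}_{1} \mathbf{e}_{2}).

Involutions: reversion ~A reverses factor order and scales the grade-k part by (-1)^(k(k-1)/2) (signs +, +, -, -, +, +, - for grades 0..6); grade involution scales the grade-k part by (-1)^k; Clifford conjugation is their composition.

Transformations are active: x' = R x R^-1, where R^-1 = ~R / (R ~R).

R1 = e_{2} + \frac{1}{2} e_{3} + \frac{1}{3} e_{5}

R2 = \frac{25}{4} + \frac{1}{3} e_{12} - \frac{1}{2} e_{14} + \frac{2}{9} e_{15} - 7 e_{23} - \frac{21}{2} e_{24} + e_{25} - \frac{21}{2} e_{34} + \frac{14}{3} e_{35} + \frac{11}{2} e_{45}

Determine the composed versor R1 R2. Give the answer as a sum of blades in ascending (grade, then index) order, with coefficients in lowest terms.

Distribute over the terms of R1 (each basis-blade product reordered to ascending indices, repeated generators contracted through their squares):
(e_{2}) R2 = -\frac{1}{3} e_{1} + \frac{25}{4} e_{2} - 7 e_{3} - \frac{21}{2} e_{4} + e_{5} + \frac{1}{2} e_{124} - \frac{2}{9} e_{125} - \frac{21}{2} e_{234} + \frac{14}{3} e_{235} + \frac{11}{2} e_{245}
(\frac{1}{2} e_{3}) R2 = -\frac{7}{2} e_{2} + \frac{25}{8} e_{3} + \frac{21}{4} e_{4} - \frac{7}{3} e_{5} + \frac{1}{6} e_{123} + \frac{1}{4} e_{134} - \frac{1}{9} e_{135} + \frac{21}{4} e_{234} - \frac{1}{2} e_{235} + \frac{11}{4} e_{345}
(\frac{1}{3} e_{5}) R2 = \frac{2}{27} e_{1} + \frac{1}{3} e_{2} + \frac{14}{9} e_{3} + \frac{11}{6} e_{4} + \frac{25}{12} e_{5} + \frac{1}{9} e_{125} - \frac{1}{6} e_{145} - \frac{7}{3} e_{235} - \frac{7}{2} e_{245} - \frac{7}{2} e_{345}
Summing the partial products and collecting blades:
Answer: -\frac{7}{27} e_{1} + \frac{37}{12} e_{2} - \frac{167}{72} e_{3} - \frac{41}{12} e_{4} + \frac{3}{4} e_{5} + \frac{1}{6} e_{123} + \frac{1}{2} e_{124} - \frac{1}{9} e_{125} + \frac{1}{4} e_{134} - \frac{1}{9} e_{135} - \frac{1}{6} e_{145} - \frac{21}{4} e_{234} + \frac{11}{6} e_{235} + 2 e_{245} - \frac{3}{4} e_{345}


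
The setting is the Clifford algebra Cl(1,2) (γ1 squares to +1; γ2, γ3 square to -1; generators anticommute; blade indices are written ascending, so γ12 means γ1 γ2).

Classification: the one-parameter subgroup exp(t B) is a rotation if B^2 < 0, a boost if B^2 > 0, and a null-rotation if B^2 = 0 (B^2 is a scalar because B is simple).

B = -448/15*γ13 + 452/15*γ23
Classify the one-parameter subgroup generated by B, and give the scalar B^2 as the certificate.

B^2 term by term: the squares give (-448/15)^2*(γ13)^2 + (452/15)^2*(γ23)^2 = 200704/225*(+1) + 204304/225*(-1) = -16 (each basis 2-blade squares to minus the product of its generators' squares); cross terms between blades sharing an index anticommute and cancel. So B^2 = -16.
Answer: rotation, certificate B^2 = -16. The class reads off the invariant scalar -16 directly.


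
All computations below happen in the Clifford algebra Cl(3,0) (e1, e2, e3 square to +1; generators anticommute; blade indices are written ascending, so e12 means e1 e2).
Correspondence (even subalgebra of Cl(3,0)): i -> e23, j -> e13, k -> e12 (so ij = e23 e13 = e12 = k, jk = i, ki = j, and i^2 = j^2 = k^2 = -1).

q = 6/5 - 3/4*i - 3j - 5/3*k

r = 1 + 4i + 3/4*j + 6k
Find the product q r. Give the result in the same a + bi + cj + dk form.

In blades: q = 6/5 - 5/3*e12 - 3*e13 - 3/4*e23, r = 1 + 6*e12 + 3/4*e13 + 4*e23.
Distribute q over r term by term (generator squares from the signature, products reordered to ascending indices): (6/5)*r = 6/5 + 36/5*e12 + 9/10*e13 + 24/5*e23; (-5/3*e12)*r = 10 - 5/3*e12 - 20/3*e13 + 5/4*e23; (-3*e13)*r = 9/4 + 12*e12 - 3*e13 - 18*e23; (-3/4*e23)*r = 3 - 9/16*e12 + 9/2*e13 - 3/4*e23.
Sum: 329/20 + 4073/240*e12 - 64/15*e13 - 127/10*e23; translating back through the correspondence:
Answer: 329/20 - 127/10*i - 64/15*j + 4073/240*k


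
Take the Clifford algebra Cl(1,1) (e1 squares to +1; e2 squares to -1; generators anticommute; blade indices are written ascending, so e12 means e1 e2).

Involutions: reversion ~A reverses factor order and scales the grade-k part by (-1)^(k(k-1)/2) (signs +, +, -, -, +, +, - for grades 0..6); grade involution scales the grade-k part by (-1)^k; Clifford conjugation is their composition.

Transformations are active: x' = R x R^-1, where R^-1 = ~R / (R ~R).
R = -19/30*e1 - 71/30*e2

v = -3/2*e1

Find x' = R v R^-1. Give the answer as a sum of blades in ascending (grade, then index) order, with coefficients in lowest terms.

~R = -19/30*e1 - 71/30*e2, and R ~R = -26/5, so R^-1 = ~R / (-26/5).
R v = 19/20 - 71/20*e12
Answer: 2701/1560*e1 + 1349/1560*e2


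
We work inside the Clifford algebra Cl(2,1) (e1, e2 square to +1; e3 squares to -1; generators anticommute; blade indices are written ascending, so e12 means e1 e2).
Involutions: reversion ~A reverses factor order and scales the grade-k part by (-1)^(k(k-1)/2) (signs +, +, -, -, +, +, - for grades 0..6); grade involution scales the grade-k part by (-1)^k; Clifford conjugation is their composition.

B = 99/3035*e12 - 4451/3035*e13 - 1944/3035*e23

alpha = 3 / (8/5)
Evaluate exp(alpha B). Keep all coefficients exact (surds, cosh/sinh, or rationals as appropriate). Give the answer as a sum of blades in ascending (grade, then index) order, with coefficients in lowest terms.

B^2 term by term: the squares give (99/3035)^2*(e12)^2 + (-4451/3035)^2*(e13)^2 + (-1944/3035)^2*(e23)^2 = 9801/9211225*(-1) + 19811401/9211225*(+1) + 3779136/9211225*(+1) = 64/25 (each basis 2-blade squares to minus the product of its generators' squares); cross terms between blades sharing an index anticommute and cancel. So B^2 = 64/25.
B^2 = 64/25 — the positive square puts this in the hyperbolic regime; l = 8/5, alpha*l = 3, so exp(alpha B) = cosh(3) + (sinh(3)/(8/5))*B = cosh(3) + (5*sinh(3)/8)*B.
Answer: cosh(3) + 99*sinh(3)/4856*e12 - 4451*sinh(3)/4856*e13 - 243*sinh(3)/607*e23


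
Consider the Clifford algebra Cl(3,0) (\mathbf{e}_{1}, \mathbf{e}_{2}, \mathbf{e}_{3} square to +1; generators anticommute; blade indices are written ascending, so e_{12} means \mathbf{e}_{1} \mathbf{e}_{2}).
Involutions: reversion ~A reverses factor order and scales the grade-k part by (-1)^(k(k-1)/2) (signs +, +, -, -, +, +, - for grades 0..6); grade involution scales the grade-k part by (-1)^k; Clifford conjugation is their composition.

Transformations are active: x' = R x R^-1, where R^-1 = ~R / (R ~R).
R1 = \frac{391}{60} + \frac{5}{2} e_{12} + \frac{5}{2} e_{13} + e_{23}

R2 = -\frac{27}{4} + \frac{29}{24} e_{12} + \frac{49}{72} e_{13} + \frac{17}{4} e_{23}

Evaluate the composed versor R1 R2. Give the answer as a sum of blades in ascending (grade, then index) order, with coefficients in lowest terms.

Distribute over the terms of R1 (each basis-blade product reordered to ascending indices, repeated generators contracted through their squares):
(\frac{391}{60}) R2 = -\frac{3519}{80} + \frac{11339}{1440} e_{12} + \frac{19159}{4320} e_{13} + \frac{6647}{240} e_{23}
(\frac{5}{2} e_{12}) R2 = -\frac{145}{48} - \frac{135}{8} e_{12} + \frac{85}{8} e_{13} - \frac{245}{144} e_{23}
(\frac{5}{2} e_{13}) R2 = -\frac{245}{144} - \frac{85}{8} e_{12} - \frac{135}{8} e_{13} + \frac{145}{48} e_{23}
(e_{23}) R2 = -\frac{17}{4} + \frac{49}{72} e_{12} - \frac{29}{24} e_{13} - \frac{27}{4} e_{23}
Summing the partial products and collecting blades:
Answer: -\frac{38131}{720} - \frac{27281}{1440} e_{12} - \frac{13061}{4320} e_{13} + \frac{16031}{720} e_{23}
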